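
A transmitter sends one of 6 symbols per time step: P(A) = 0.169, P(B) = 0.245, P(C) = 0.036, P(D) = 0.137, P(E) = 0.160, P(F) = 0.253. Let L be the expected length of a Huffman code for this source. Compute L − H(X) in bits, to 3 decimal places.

0.081 bits

Entropy H = −Σ p log₂ p ≈ 2.4208 bits.
Huffman merges: 9/250+137/1000→173/1000; 4/25+169/1000→329/1000; 173/1000+49/200→209/500; 253/1000+329/1000→291/500; 209/500+291/500→1. L = 1251/500 ≈ 2.5020.
L − H = 2.5020 − 2.4208 = 0.081 bits.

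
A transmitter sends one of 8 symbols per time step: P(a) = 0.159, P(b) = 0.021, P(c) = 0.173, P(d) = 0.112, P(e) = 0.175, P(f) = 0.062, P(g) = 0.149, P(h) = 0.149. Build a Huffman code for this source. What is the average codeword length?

Repeatedly combine the two least-probable nodes; the expected code length is the sum of the merged weights.
merge 21/1000 + 31/500 → 83/1000
merge 83/1000 + 14/125 → 39/200
merge 149/1000 + 149/1000 → 149/500
merge 159/1000 + 173/1000 → 83/250
merge 7/40 + 39/200 → 37/100
merge 149/500 + 83/250 → 63/100
merge 37/100 + 63/100 → 1
L = 83/1000 + 39/200 + 149/500 + 83/250 + 37/100 + 63/100 + 1 = 727/250 = 2.908 bits/symbol.

2.908 bits/symbol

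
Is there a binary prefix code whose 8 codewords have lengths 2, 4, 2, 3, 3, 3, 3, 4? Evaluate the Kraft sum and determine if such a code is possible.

1.125; no

With common denominator 2^4 = 16: Σ 2^(−ℓᵢ) = 4/16 + 1/16 + 4/16 + 2/16 + 2/16 + 2/16 + 2/16 + 1/16 = 18/16 = 1.125.
Kraft's inequality requires Σ ≤ 1; here Σ = 1.125 > 1, so no such prefix code exists.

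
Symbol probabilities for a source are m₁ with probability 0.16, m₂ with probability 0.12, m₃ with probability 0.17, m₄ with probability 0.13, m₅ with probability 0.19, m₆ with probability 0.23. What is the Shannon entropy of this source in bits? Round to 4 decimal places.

H = −Σ pᵢ log₂ pᵢ.
−0.16·log₂(0.16) = 0.4230
−0.12·log₂(0.12) = 0.3671
−0.17·log₂(0.17) = 0.4346
−0.13·log₂(0.13) = 0.3826
−0.19·log₂(0.19) = 0.4552
−0.23·log₂(0.23) = 0.4877
Sum ≈ 2.5502 → 2.5502 bits.

2.5502 bits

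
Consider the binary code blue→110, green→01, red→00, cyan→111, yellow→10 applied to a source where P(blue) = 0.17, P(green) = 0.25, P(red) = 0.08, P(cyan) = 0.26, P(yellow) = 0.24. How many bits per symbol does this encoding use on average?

2.43 bits/symbol

L̄ = Σ pᵢ·ℓᵢ = 0.17·3 + 0.25·2 + 0.08·2 + 0.26·3 + 0.24·2 = 2.43 bits/symbol.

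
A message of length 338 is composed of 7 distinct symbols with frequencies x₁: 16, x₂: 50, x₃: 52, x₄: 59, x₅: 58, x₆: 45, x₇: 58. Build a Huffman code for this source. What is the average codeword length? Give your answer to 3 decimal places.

2.825 bits/symbol

Probabilities are the counts divided by 338.
Repeatedly combine the two least-probable nodes; the expected code length is the sum of the merged weights.
merge 8/169 + 45/338 → 61/338
merge 25/169 + 2/13 → 51/169
merge 29/169 + 29/169 → 58/169
merge 59/338 + 61/338 → 60/169
merge 51/169 + 58/169 → 109/169
merge 60/169 + 109/169 → 1
L = 61/338 + 51/169 + 58/169 + 60/169 + 109/169 + 1 = 955/338 ≈ 2.825 bits/symbol.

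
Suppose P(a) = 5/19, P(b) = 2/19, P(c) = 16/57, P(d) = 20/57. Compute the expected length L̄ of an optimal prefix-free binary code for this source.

2 bits/symbol

Repeatedly combine the two least-probable nodes; the expected code length is the sum of the merged weights.
merge 2/19 + 5/19 → 7/19
merge 16/57 + 20/57 → 12/19
merge 7/19 + 12/19 → 1
L = 7/19 + 12/19 + 1 = 2 bits/symbol.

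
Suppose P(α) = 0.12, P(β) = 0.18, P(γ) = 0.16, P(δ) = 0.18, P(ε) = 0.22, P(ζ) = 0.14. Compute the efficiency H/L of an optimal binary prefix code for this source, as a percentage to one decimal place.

98.4%

Entropy H = −Σ p log₂ p ≈ 2.5584 bits.
Huffman merges: 3/25+7/50→13/50; 4/25+9/50→17/50; 9/50+11/50→2/5; 13/50+17/50→3/5; 2/5+3/5→1. L = 13/5 ≈ 2.6000.
Efficiency = H/L = 2.5584/2.6000 = 98.4%.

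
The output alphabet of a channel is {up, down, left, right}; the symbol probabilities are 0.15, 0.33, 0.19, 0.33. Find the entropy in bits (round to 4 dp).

H = −Σ pᵢ log₂ pᵢ.
−0.15·log₂(0.15) = 0.4105
−0.33·log₂(0.33) = 0.5278
−0.19·log₂(0.19) = 0.4552
−0.33·log₂(0.33) = 0.5278
Sum ≈ 1.9214 → 1.9214 bits.

1.9214 bits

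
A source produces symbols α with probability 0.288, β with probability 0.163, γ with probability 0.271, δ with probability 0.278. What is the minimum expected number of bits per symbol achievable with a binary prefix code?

Repeatedly combine the two least-probable nodes; the expected code length is the sum of the merged weights.
merge 163/1000 + 271/1000 → 217/500
merge 139/500 + 36/125 → 283/500
merge 217/500 + 283/500 → 1
L = 217/500 + 283/500 + 1 = 2 bits/symbol.

2 bits/symbol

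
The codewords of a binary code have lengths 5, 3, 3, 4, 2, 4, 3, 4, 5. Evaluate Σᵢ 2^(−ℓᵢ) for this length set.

0.875

With common denominator 2^5 = 32: Σ 2^(−ℓᵢ) = 1/32 + 4/32 + 4/32 + 2/32 + 8/32 + 2/32 + 4/32 + 2/32 + 1/32 = 28/32 = 0.875.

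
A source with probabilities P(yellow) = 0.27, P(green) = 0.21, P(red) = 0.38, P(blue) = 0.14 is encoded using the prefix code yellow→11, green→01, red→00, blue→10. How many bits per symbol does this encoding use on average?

L̄ = Σ pᵢ·ℓᵢ = 0.27·2 + 0.21·2 + 0.38·2 + 0.14·2 = 2 bits/symbol.

2 bits/symbol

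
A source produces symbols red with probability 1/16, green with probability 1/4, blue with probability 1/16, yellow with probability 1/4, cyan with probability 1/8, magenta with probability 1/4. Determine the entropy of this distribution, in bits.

2.375 bits

Each probability is a power of 1/2, so log₂(1/p) is an integer.
H = Σ p·log₂(1/p) = 1/16·4 + 1/4·2 + 1/16·4 + 1/4·2 + 1/8·3 + 1/4·2 = 2.375 bits.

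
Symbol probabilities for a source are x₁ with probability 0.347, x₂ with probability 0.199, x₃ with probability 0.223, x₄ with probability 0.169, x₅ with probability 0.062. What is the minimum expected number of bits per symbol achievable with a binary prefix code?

2.231 bits/symbol

Repeatedly combine the two least-probable nodes; the expected code length is the sum of the merged weights.
merge 31/500 + 169/1000 → 231/1000
merge 199/1000 + 223/1000 → 211/500
merge 231/1000 + 347/1000 → 289/500
merge 211/500 + 289/500 → 1
L = 231/1000 + 211/500 + 289/500 + 1 = 2231/1000 = 2.231 bits/symbol.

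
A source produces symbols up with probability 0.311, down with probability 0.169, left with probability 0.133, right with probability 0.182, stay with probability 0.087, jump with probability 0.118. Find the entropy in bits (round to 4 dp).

H = −Σ pᵢ log₂ pᵢ.
−0.311·log₂(0.311) = 0.5240
−0.169·log₂(0.169) = 0.4335
−0.133·log₂(0.133) = 0.3871
−0.182·log₂(0.182) = 0.4474
−0.087·log₂(0.087) = 0.3065
−0.118·log₂(0.118) = 0.3638
Sum ≈ 2.4623 → 2.4623 bits.

2.4623 bits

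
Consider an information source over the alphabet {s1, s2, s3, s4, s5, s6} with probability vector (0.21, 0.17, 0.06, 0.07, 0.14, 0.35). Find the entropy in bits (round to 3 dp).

2.347 bits

H = −Σ pᵢ log₂ pᵢ.
−0.21·log₂(0.21) = 0.4728
−0.17·log₂(0.17) = 0.4346
−0.06·log₂(0.06) = 0.2435
−0.07·log₂(0.07) = 0.2686
−0.14·log₂(0.14) = 0.3971
−0.35·log₂(0.35) = 0.5301
Sum ≈ 2.3467 → 2.347 bits.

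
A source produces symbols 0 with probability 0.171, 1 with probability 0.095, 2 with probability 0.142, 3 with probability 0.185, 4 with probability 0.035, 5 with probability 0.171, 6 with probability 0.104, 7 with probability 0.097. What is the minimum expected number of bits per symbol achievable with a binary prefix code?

Repeatedly combine the two least-probable nodes; the expected code length is the sum of the merged weights.
merge 7/200 + 19/200 → 13/100
merge 97/1000 + 13/125 → 201/1000
merge 13/100 + 71/500 → 34/125
merge 171/1000 + 171/1000 → 171/500
merge 37/200 + 201/1000 → 193/500
merge 34/125 + 171/500 → 307/500
merge 193/500 + 307/500 → 1
L = 13/100 + 201/1000 + 34/125 + 171/500 + 193/500 + 307/500 + 1 = 589/200 = 2.945 bits/symbol.

2.945 bits/symbol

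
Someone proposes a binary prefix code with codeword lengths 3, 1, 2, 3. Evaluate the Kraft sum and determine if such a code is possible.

1; yes

With common denominator 2^3 = 8: Σ 2^(−ℓᵢ) = 1/8 + 4/8 + 2/8 + 1/8 = 8/8 = 1.
Kraft's inequality requires Σ ≤ 1; here Σ = 1 ≤ 1, so such a prefix code exists.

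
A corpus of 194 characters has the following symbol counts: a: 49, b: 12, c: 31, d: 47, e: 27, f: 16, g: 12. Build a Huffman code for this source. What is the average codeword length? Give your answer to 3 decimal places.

Probabilities are the counts divided by 194.
Repeatedly combine the two least-probable nodes; the expected code length is the sum of the merged weights.
merge 6/97 + 6/97 → 12/97
merge 8/97 + 12/97 → 20/97
merge 27/194 + 31/194 → 29/97
merge 20/97 + 47/194 → 87/194
merge 49/194 + 29/97 → 107/194
merge 87/194 + 107/194 → 1
L = 12/97 + 20/97 + 29/97 + 87/194 + 107/194 + 1 = 255/97 ≈ 2.629 bits/symbol.

2.629 bits/symbol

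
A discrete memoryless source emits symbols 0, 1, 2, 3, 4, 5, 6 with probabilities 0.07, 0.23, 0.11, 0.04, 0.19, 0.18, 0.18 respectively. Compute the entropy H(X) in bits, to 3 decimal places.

H = −Σ pᵢ log₂ pᵢ.
−0.07·log₂(0.07) = 0.2686
−0.23·log₂(0.23) = 0.4877
−0.11·log₂(0.11) = 0.3503
−0.04·log₂(0.04) = 0.1858
−0.19·log₂(0.19) = 0.4552
−0.18·log₂(0.18) = 0.4453
−0.18·log₂(0.18) = 0.4453
Sum ≈ 2.6381 → 2.638 bits.

2.638 bits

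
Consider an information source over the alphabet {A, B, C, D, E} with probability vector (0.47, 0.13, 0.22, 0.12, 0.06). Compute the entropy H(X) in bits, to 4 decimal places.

1.9858 bits

H = −Σ pᵢ log₂ pᵢ.
−0.47·log₂(0.47) = 0.5120
−0.13·log₂(0.13) = 0.3826
−0.22·log₂(0.22) = 0.4806
−0.12·log₂(0.12) = 0.3671
−0.06·log₂(0.06) = 0.2435
Sum ≈ 1.9858 → 1.9858 bits.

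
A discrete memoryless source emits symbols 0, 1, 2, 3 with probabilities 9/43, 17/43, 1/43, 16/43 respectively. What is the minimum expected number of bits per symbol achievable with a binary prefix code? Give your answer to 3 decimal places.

1.837 bits/symbol

Repeatedly combine the two least-probable nodes; the expected code length is the sum of the merged weights.
merge 1/43 + 9/43 → 10/43
merge 10/43 + 16/43 → 26/43
merge 17/43 + 26/43 → 1
L = 10/43 + 26/43 + 1 = 79/43 ≈ 1.837 bits/symbol.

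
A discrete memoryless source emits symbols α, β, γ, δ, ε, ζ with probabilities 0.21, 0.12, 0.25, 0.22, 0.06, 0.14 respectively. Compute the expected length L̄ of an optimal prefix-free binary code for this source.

Repeatedly combine the two least-probable nodes; the expected code length is the sum of the merged weights.
merge 3/50 + 3/25 → 9/50
merge 7/50 + 9/50 → 8/25
merge 21/100 + 11/50 → 43/100
merge 1/4 + 8/25 → 57/100
merge 43/100 + 57/100 → 1
L = 9/50 + 8/25 + 43/100 + 57/100 + 1 = 5/2 = 2.5 bits/symbol.

2.5 bits/symbol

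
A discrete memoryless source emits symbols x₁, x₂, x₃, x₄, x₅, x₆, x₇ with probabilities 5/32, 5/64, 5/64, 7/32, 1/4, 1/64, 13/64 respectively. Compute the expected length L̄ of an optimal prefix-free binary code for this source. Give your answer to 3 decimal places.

Repeatedly combine the two least-probable nodes; the expected code length is the sum of the merged weights.
merge 1/64 + 5/64 → 3/32
merge 5/64 + 3/32 → 11/64
merge 5/32 + 11/64 → 21/64
merge 13/64 + 7/32 → 27/64
merge 1/4 + 21/64 → 37/64
merge 27/64 + 37/64 → 1
L = 3/32 + 11/64 + 21/64 + 27/64 + 37/64 + 1 = 83/32 ≈ 2.594 bits/symbol.

2.594 bits/symbol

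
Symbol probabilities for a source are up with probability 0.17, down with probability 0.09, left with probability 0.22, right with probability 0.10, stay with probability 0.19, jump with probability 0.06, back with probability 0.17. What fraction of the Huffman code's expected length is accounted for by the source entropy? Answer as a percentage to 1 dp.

Entropy H = −Σ p log₂ p ≈ 2.6934 bits.
Huffman merges: 3/50+9/100→3/20; 1/10+3/20→1/4; 17/100+17/100→17/50; 19/100+11/50→41/100; 1/4+17/50→59/100; 41/100+59/100→1. L = 137/50 ≈ 2.7400.
Efficiency = H/L = 2.6934/2.7400 = 98.3%.

98.3%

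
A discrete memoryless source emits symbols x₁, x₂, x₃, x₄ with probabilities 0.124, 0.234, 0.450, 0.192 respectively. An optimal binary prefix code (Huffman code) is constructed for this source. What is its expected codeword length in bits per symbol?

Repeatedly combine the two least-probable nodes; the expected code length is the sum of the merged weights.
merge 31/250 + 24/125 → 79/250
merge 117/500 + 79/250 → 11/20
merge 9/20 + 11/20 → 1
L = 79/250 + 11/20 + 1 = 933/500 = 1.866 bits/symbol.

1.866 bits/symbol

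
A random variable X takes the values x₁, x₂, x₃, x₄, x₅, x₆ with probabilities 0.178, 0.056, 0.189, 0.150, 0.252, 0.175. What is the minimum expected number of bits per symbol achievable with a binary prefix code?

2.559 bits/symbol

Repeatedly combine the two least-probable nodes; the expected code length is the sum of the merged weights.
merge 7/125 + 3/20 → 103/500
merge 7/40 + 89/500 → 353/1000
merge 189/1000 + 103/500 → 79/200
merge 63/250 + 353/1000 → 121/200
merge 79/200 + 121/200 → 1
L = 103/500 + 353/1000 + 79/200 + 121/200 + 1 = 2559/1000 = 2.559 bits/symbol.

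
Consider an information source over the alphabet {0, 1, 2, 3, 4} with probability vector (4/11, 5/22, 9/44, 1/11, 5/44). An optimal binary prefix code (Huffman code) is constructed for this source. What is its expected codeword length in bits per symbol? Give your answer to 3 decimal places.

Repeatedly combine the two least-probable nodes; the expected code length is the sum of the merged weights.
merge 1/11 + 5/44 → 9/44
merge 9/44 + 9/44 → 9/22
merge 5/22 + 4/11 → 13/22
merge 9/22 + 13/22 → 1
L = 9/44 + 9/22 + 13/22 + 1 = 97/44 ≈ 2.205 bits/symbol.

2.205 bits/symbol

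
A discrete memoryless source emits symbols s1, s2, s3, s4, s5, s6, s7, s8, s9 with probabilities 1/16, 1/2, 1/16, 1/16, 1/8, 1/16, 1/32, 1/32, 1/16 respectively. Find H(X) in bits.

Each probability is a power of 1/2, so log₂(1/p) is an integer.
H = Σ p·log₂(1/p) = 1/16·4 + 1/2·1 + 1/16·4 + 1/16·4 + 1/8·3 + 1/16·4 + 1/32·5 + 1/32·5 + 1/16·4 = 2.4375 bits.

2.4375 bits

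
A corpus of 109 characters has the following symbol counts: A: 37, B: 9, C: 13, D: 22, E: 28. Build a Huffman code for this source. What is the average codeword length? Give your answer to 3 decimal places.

Probabilities are the counts divided by 109.
Repeatedly combine the two least-probable nodes; the expected code length is the sum of the merged weights.
merge 9/109 + 13/109 → 22/109
merge 22/109 + 22/109 → 44/109
merge 28/109 + 37/109 → 65/109
merge 44/109 + 65/109 → 1
L = 22/109 + 44/109 + 65/109 + 1 = 240/109 ≈ 2.202 bits/symbol.

2.202 bits/symbol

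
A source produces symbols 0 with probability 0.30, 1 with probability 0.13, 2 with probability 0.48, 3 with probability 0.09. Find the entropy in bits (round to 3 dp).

1.725 bits

H = −Σ pᵢ log₂ pᵢ.
−0.30·log₂(0.30) = 0.5211
−0.13·log₂(0.13) = 0.3826
−0.48·log₂(0.48) = 0.5083
−0.09·log₂(0.09) = 0.3127
Sum ≈ 1.7247 → 1.725 bits.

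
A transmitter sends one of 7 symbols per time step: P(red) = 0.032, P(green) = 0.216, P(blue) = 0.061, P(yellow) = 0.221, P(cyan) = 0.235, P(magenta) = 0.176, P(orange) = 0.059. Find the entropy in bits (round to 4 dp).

H = −Σ pᵢ log₂ pᵢ.
−0.032·log₂(0.032) = 0.1589
−0.216·log₂(0.216) = 0.4776
−0.061·log₂(0.061) = 0.2461
−0.221·log₂(0.221) = 0.4813
−0.235·log₂(0.235) = 0.4910
−0.176·log₂(0.176) = 0.4411
−0.059·log₂(0.059) = 0.2409
Sum ≈ 2.5369 → 2.5369 bits.

2.5369 bits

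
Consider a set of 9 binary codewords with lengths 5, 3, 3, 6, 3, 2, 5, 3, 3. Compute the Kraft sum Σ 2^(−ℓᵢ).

With common denominator 2^6 = 64: Σ 2^(−ℓᵢ) = 2/64 + 8/64 + 8/64 + 1/64 + 8/64 + 16/64 + 2/64 + 8/64 + 8/64 = 61/64 = 0.953125.

0.953125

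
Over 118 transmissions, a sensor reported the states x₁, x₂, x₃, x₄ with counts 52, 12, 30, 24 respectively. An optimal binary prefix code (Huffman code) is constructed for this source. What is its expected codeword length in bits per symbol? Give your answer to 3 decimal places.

Probabilities are the counts divided by 118.
Repeatedly combine the two least-probable nodes; the expected code length is the sum of the merged weights.
merge 6/59 + 12/59 → 18/59
merge 15/59 + 18/59 → 33/59
merge 26/59 + 33/59 → 1
L = 18/59 + 33/59 + 1 = 110/59 ≈ 1.864 bits/symbol.

1.864 bits/symbol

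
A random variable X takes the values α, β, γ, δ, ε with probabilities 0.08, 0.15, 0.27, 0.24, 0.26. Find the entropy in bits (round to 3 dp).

2.211 bits

H = −Σ pᵢ log₂ pᵢ.
−0.08·log₂(0.08) = 0.2915
−0.15·log₂(0.15) = 0.4105
−0.27·log₂(0.27) = 0.5100
−0.24·log₂(0.24) = 0.4941
−0.26·log₂(0.26) = 0.5053
Sum ≈ 2.2115 → 2.211 bits.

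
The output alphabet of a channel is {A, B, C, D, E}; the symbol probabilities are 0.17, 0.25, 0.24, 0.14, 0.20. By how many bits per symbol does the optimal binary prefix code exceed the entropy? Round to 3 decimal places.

Entropy H = −Σ p log₂ p ≈ 2.2902 bits.
Huffman merges: 7/50+17/100→31/100; 1/5+6/25→11/25; 1/4+31/100→14/25; 11/25+14/25→1. L = 231/100 ≈ 2.3100.
L − H = 2.3100 − 2.2902 = 0.020 bits.

0.020 bits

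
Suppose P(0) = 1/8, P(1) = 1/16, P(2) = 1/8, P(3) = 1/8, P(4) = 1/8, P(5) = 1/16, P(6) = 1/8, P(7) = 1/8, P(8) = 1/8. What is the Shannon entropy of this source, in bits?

Each probability is a power of 1/2, so log₂(1/p) is an integer.
H = Σ p·log₂(1/p) = 1/8·3 + 1/16·4 + 1/8·3 + 1/8·3 + 1/8·3 + 1/16·4 + 1/8·3 + 1/8·3 + 1/8·3 = 3.125 bits.

3.125 bits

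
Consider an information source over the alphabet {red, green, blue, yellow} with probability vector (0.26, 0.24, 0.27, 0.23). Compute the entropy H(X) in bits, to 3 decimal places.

1.997 bits

H = −Σ pᵢ log₂ pᵢ.
−0.26·log₂(0.26) = 0.5053
−0.24·log₂(0.24) = 0.4941
−0.27·log₂(0.27) = 0.5100
−0.23·log₂(0.23) = 0.4877
Sum ≈ 1.9971 → 1.997 bits.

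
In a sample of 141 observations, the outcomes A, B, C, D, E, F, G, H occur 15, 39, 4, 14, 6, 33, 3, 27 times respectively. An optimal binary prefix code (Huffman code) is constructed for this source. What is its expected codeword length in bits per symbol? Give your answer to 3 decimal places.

Probabilities are the counts divided by 141.
Repeatedly combine the two least-probable nodes; the expected code length is the sum of the merged weights.
merge 1/47 + 4/141 → 7/141
merge 2/47 + 7/141 → 13/141
merge 13/141 + 14/141 → 9/47
merge 5/47 + 9/47 → 14/47
merge 9/47 + 11/47 → 20/47
merge 13/47 + 14/47 → 27/47
merge 20/47 + 27/47 → 1
L = 7/141 + 13/141 + 9/47 + 14/47 + 20/47 + 27/47 + 1 = 371/141 ≈ 2.631 bits/symbol.

2.631 bits/symbol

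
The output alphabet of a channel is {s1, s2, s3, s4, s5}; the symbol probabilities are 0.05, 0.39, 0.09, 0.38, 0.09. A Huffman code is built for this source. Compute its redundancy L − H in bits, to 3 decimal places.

Entropy H = −Σ p log₂ p ≈ 1.9017 bits.
Huffman merges: 1/20+9/100→7/50; 9/100+7/50→23/100; 23/100+19/50→61/100; 39/100+61/100→1. L = 99/50 ≈ 1.9800.
L − H = 1.9800 − 1.9017 = 0.078 bits.

0.078 bits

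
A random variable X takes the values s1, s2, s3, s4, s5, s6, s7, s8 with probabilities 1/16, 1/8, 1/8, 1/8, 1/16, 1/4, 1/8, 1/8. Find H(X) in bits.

2.875 bits

Each probability is a power of 1/2, so log₂(1/p) is an integer.
H = Σ p·log₂(1/p) = 1/16·4 + 1/8·3 + 1/8·3 + 1/8·3 + 1/16·4 + 1/4·2 + 1/8·3 + 1/8·3 = 2.875 bits.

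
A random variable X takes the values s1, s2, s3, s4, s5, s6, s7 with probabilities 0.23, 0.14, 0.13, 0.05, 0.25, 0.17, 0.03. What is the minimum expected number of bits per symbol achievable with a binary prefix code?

Repeatedly combine the two least-probable nodes; the expected code length is the sum of the merged weights.
merge 3/100 + 1/20 → 2/25
merge 2/25 + 13/100 → 21/100
merge 7/50 + 17/100 → 31/100
merge 21/100 + 23/100 → 11/25
merge 1/4 + 31/100 → 14/25
merge 11/25 + 14/25 → 1
L = 2/25 + 21/100 + 31/100 + 11/25 + 14/25 + 1 = 13/5 = 2.6 bits/symbol.

2.6 bits/symbol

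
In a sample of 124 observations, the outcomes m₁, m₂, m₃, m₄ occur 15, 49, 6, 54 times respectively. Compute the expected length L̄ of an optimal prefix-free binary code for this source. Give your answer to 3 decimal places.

1.734 bits/symbol

Probabilities are the counts divided by 124.
Repeatedly combine the two least-probable nodes; the expected code length is the sum of the merged weights.
merge 3/62 + 15/124 → 21/124
merge 21/124 + 49/124 → 35/62
merge 27/62 + 35/62 → 1
L = 21/124 + 35/62 + 1 = 215/124 ≈ 1.734 bits/symbol.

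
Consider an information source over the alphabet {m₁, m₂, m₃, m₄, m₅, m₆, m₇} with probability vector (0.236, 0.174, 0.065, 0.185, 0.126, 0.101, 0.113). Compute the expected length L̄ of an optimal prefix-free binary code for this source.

Repeatedly combine the two least-probable nodes; the expected code length is the sum of the merged weights.
merge 13/200 + 101/1000 → 83/500
merge 113/1000 + 63/500 → 239/1000
merge 83/500 + 87/500 → 17/50
merge 37/200 + 59/250 → 421/1000
merge 239/1000 + 17/50 → 579/1000
merge 421/1000 + 579/1000 → 1
L = 83/500 + 239/1000 + 17/50 + 421/1000 + 579/1000 + 1 = 549/200 = 2.745 bits/symbol.

2.745 bits/symbol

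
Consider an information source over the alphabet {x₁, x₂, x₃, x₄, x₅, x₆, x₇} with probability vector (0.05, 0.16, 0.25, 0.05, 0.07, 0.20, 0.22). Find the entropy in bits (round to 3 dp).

H = −Σ pᵢ log₂ pᵢ.
−0.05·log₂(0.05) = 0.2161
−0.16·log₂(0.16) = 0.4230
−0.25·log₂(0.25) = 0.5000
−0.05·log₂(0.05) = 0.2161
−0.07·log₂(0.07) = 0.2686
−0.20·log₂(0.20) = 0.4644
−0.22·log₂(0.22) = 0.4806
Sum ≈ 2.5687 → 2.569 bits.

2.569 bits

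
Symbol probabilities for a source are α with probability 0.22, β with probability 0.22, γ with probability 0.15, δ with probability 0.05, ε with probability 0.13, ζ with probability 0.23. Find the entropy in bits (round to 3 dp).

H = −Σ pᵢ log₂ pᵢ.
−0.22·log₂(0.22) = 0.4806
−0.22·log₂(0.22) = 0.4806
−0.15·log₂(0.15) = 0.4105
−0.05·log₂(0.05) = 0.2161
−0.13·log₂(0.13) = 0.3826
−0.23·log₂(0.23) = 0.4877
Sum ≈ 2.4581 → 2.458 bits.

2.458 bits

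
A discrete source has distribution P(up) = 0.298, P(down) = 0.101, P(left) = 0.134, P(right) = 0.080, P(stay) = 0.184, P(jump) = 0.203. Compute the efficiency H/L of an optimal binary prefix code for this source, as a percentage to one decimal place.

98.2%

Entropy H = −Σ p log₂ p ≈ 2.4510 bits.
Huffman merges: 2/25+101/1000→181/1000; 67/500+181/1000→63/200; 23/125+203/1000→387/1000; 149/500+63/200→613/1000; 387/1000+613/1000→1. L = 312/125 ≈ 2.4960.
Efficiency = H/L = 2.4510/2.4960 = 98.2%.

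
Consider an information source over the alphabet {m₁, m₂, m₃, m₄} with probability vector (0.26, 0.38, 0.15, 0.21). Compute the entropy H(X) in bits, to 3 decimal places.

1.919 bits

H = −Σ pᵢ log₂ pᵢ.
−0.26·log₂(0.26) = 0.5053
−0.38·log₂(0.38) = 0.5305
−0.15·log₂(0.15) = 0.4105
−0.21·log₂(0.21) = 0.4728
Sum ≈ 1.9191 → 1.919 bits.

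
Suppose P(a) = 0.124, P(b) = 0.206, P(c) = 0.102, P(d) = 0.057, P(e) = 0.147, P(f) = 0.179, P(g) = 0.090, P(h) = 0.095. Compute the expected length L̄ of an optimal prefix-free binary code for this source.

2.941 bits/symbol

Repeatedly combine the two least-probable nodes; the expected code length is the sum of the merged weights.
merge 57/1000 + 9/100 → 147/1000
merge 19/200 + 51/500 → 197/1000
merge 31/250 + 147/1000 → 271/1000
merge 147/1000 + 179/1000 → 163/500
merge 197/1000 + 103/500 → 403/1000
merge 271/1000 + 163/500 → 597/1000
merge 403/1000 + 597/1000 → 1
L = 147/1000 + 197/1000 + 271/1000 + 163/500 + 403/1000 + 597/1000 + 1 = 2941/1000 = 2.941 bits/symbol.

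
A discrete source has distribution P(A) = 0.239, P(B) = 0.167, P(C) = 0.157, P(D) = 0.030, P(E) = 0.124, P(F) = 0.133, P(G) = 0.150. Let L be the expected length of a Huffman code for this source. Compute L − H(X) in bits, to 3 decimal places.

Entropy H = −Σ p log₂ p ≈ 2.6669 bits.
Huffman merges: 3/100+31/250→77/500; 133/1000+3/20→283/1000; 77/500+157/1000→311/1000; 167/1000+239/1000→203/500; 283/1000+311/1000→297/500; 203/500+297/500→1. L = 687/250 ≈ 2.7480.
L − H = 2.7480 − 2.6669 = 0.081 bits.

0.081 bits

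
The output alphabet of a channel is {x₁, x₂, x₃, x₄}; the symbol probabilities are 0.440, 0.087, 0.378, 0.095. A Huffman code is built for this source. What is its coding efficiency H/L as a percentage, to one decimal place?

Entropy H = −Σ p log₂ p ≈ 1.6808 bits.
Huffman merges: 87/1000+19/200→91/500; 91/500+189/500→14/25; 11/25+14/25→1. L = 871/500 ≈ 1.7420.
Efficiency = H/L = 1.6808/1.7420 = 96.5%.

96.5%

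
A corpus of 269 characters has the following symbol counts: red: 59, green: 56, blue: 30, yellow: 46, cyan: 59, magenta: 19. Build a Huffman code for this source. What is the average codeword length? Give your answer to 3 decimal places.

Probabilities are the counts divided by 269.
Repeatedly combine the two least-probable nodes; the expected code length is the sum of the merged weights.
merge 19/269 + 30/269 → 49/269
merge 46/269 + 49/269 → 95/269
merge 56/269 + 59/269 → 115/269
merge 59/269 + 95/269 → 154/269
merge 115/269 + 154/269 → 1
L = 49/269 + 95/269 + 115/269 + 154/269 + 1 = 682/269 ≈ 2.535 bits/symbol.

2.535 bits/symbol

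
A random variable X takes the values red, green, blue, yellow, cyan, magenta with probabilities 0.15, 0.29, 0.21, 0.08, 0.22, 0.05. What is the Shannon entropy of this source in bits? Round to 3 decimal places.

2.389 bits

H = −Σ pᵢ log₂ pᵢ.
−0.15·log₂(0.15) = 0.4105
−0.29·log₂(0.29) = 0.5179
−0.21·log₂(0.21) = 0.4728
−0.08·log₂(0.08) = 0.2915
−0.22·log₂(0.22) = 0.4806
−0.05·log₂(0.05) = 0.2161
Sum ≈ 2.3895 → 2.389 bits.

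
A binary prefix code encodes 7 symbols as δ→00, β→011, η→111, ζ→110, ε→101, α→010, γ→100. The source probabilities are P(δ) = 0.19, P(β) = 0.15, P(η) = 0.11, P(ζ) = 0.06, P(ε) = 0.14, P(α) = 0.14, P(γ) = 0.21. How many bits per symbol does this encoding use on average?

L̄ = Σ pᵢ·ℓᵢ = 0.19·2 + 0.15·3 + 0.11·3 + 0.06·3 + 0.14·3 + 0.14·3 + 0.21·3 = 2.81 bits/symbol.

2.81 bits/symbol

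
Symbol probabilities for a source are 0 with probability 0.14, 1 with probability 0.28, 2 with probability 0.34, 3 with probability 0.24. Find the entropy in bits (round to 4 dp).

1.9346 bits

H = −Σ pᵢ log₂ pᵢ.
−0.14·log₂(0.14) = 0.3971
−0.28·log₂(0.28) = 0.5142
−0.34·log₂(0.34) = 0.5292
−0.24·log₂(0.24) = 0.4941
Sum ≈ 1.9346 → 1.9346 bits.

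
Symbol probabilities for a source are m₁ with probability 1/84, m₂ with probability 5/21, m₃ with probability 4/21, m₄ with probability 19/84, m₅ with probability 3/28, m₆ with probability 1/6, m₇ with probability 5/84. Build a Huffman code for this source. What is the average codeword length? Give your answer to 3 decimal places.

Repeatedly combine the two least-probable nodes; the expected code length is the sum of the merged weights.
merge 1/84 + 5/84 → 1/14
merge 1/14 + 3/28 → 5/28
merge 1/6 + 5/28 → 29/84
merge 4/21 + 19/84 → 5/12
merge 5/21 + 29/84 → 7/12
merge 5/12 + 7/12 → 1
L = 1/14 + 5/28 + 29/84 + 5/12 + 7/12 + 1 = 109/42 ≈ 2.595 bits/symbol.

2.595 bits/symbol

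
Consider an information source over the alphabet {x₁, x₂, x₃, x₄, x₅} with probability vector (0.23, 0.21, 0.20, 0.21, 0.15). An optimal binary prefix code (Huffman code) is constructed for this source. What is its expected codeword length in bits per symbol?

Repeatedly combine the two least-probable nodes; the expected code length is the sum of the merged weights.
merge 3/20 + 1/5 → 7/20
merge 21/100 + 21/100 → 21/50
merge 23/100 + 7/20 → 29/50
merge 21/50 + 29/50 → 1
L = 7/20 + 21/50 + 29/50 + 1 = 47/20 = 2.35 bits/symbol.

2.35 bits/symbol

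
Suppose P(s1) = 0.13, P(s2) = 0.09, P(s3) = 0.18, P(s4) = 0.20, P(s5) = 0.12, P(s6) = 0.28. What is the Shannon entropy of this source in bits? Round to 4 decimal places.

H = −Σ pᵢ log₂ pᵢ.
−0.13·log₂(0.13) = 0.3826
−0.09·log₂(0.09) = 0.3127
−0.18·log₂(0.18) = 0.4453
−0.20·log₂(0.20) = 0.4644
−0.12·log₂(0.12) = 0.3671
−0.28·log₂(0.28) = 0.5142
Sum ≈ 2.4863 → 2.4863 bits.

2.4863 bits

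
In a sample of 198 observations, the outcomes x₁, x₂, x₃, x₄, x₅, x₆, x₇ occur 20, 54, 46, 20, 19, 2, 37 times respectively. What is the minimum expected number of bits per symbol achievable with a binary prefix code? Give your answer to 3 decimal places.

Probabilities are the counts divided by 198.
Repeatedly combine the two least-probable nodes; the expected code length is the sum of the merged weights.
merge 1/99 + 19/198 → 7/66
merge 10/99 + 10/99 → 20/99
merge 7/66 + 37/198 → 29/99
merge 20/99 + 23/99 → 43/99
merge 3/11 + 29/99 → 56/99
merge 43/99 + 56/99 → 1
L = 7/66 + 20/99 + 29/99 + 43/99 + 56/99 + 1 = 515/198 ≈ 2.601 bits/symbol.

2.601 bits/symbol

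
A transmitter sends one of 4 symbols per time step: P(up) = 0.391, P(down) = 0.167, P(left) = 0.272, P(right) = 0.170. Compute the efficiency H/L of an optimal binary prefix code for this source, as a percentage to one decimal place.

Entropy H = −Σ p log₂ p ≈ 1.9064 bits.
Huffman merges: 167/1000+17/100→337/1000; 34/125+337/1000→609/1000; 391/1000+609/1000→1. L = 973/500 ≈ 1.9460.
Efficiency = H/L = 1.9064/1.9460 = 98.0%.

98.0%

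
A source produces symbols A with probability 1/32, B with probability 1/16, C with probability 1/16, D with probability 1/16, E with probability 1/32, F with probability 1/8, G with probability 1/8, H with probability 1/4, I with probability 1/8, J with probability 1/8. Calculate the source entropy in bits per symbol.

Each probability is a power of 1/2, so log₂(1/p) is an integer.
H = Σ p·log₂(1/p) = 1/32·5 + 1/16·4 + 1/16·4 + 1/16·4 + 1/32·5 + 1/8·3 + 1/8·3 + 1/4·2 + 1/8·3 + 1/8·3 = 3.0625 bits.

3.0625 bits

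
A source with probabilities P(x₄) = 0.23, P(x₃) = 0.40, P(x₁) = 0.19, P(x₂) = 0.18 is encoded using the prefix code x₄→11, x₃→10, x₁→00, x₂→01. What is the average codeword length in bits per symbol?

2 bits/symbol

L̄ = Σ pᵢ·ℓᵢ = 0.23·2 + 0.40·2 + 0.19·2 + 0.18·2 = 2 bits/symbol.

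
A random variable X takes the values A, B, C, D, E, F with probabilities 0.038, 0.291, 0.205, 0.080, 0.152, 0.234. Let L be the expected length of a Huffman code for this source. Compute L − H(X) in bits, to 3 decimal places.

Entropy H = −Σ p log₂ p ≈ 2.3612 bits.
Huffman merges: 19/500+2/25→59/500; 59/500+19/125→27/100; 41/200+117/500→439/1000; 27/100+291/1000→561/1000; 439/1000+561/1000→1. L = 597/250 ≈ 2.3880.
L − H = 2.3880 − 2.3612 = 0.027 bits.

0.027 bits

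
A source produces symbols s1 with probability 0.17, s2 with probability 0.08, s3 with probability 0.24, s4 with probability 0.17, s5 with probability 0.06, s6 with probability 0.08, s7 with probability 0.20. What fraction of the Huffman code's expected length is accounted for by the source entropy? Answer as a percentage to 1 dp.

Entropy H = −Σ p log₂ p ≈ 2.6542 bits.
Huffman merges: 3/50+2/25→7/50; 2/25+7/50→11/50; 17/100+17/100→17/50; 1/5+11/50→21/50; 6/25+17/50→29/50; 21/50+29/50→1. L = 27/10 ≈ 2.7000.
Efficiency = H/L = 2.6542/2.7000 = 98.3%.

98.3%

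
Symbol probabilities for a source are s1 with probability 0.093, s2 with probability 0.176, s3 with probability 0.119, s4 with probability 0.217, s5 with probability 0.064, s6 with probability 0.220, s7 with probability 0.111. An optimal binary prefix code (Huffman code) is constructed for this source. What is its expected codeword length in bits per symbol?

2.72 bits/symbol

Repeatedly combine the two least-probable nodes; the expected code length is the sum of the merged weights.
merge 8/125 + 93/1000 → 157/1000
merge 111/1000 + 119/1000 → 23/100
merge 157/1000 + 22/125 → 333/1000
merge 217/1000 + 11/50 → 437/1000
merge 23/100 + 333/1000 → 563/1000
merge 437/1000 + 563/1000 → 1
L = 157/1000 + 23/100 + 333/1000 + 437/1000 + 563/1000 + 1 = 68/25 = 2.72 bits/symbol.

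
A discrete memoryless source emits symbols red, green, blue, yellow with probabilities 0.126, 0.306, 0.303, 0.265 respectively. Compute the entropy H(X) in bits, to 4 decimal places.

H = −Σ pᵢ log₂ pᵢ.
−0.126·log₂(0.126) = 0.3766
−0.306·log₂(0.306) = 0.5228
−0.303·log₂(0.303) = 0.5220
−0.265·log₂(0.265) = 0.5077
Sum ≈ 1.9290 → 1.9290 bits.

1.9290 bits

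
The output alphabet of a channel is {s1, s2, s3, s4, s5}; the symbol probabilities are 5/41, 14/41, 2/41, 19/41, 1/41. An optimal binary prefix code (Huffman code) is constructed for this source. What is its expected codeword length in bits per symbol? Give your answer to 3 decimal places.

1.805 bits/symbol

Repeatedly combine the two least-probable nodes; the expected code length is the sum of the merged weights.
merge 1/41 + 2/41 → 3/41
merge 3/41 + 5/41 → 8/41
merge 8/41 + 14/41 → 22/41
merge 19/41 + 22/41 → 1
L = 3/41 + 8/41 + 22/41 + 1 = 74/41 ≈ 1.805 bits/symbol.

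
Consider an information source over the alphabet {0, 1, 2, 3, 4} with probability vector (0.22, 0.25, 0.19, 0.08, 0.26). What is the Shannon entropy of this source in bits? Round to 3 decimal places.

2.233 bits

H = −Σ pᵢ log₂ pᵢ.
−0.22·log₂(0.22) = 0.4806
−0.25·log₂(0.25) = 0.5000
−0.19·log₂(0.19) = 0.4552
−0.08·log₂(0.08) = 0.2915
−0.26·log₂(0.26) = 0.5053
Sum ≈ 2.2326 → 2.233 bits.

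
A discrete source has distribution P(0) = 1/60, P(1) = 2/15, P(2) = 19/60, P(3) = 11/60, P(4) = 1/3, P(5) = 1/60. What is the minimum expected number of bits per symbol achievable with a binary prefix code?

2.2 bits/symbol

Repeatedly combine the two least-probable nodes; the expected code length is the sum of the merged weights.
merge 1/60 + 1/60 → 1/30
merge 1/30 + 2/15 → 1/6
merge 1/6 + 11/60 → 7/20
merge 19/60 + 1/3 → 13/20
merge 7/20 + 13/20 → 1
L = 1/30 + 1/6 + 7/20 + 13/20 + 1 = 11/5 = 2.2 bits/symbol.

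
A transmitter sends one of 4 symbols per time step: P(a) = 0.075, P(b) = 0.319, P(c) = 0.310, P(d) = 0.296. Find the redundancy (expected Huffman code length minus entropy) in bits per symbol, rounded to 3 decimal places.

Entropy H = −Σ p log₂ p ≈ 1.8498 bits.
Huffman merges: 3/40+37/125→371/1000; 31/100+319/1000→629/1000; 371/1000+629/1000→1. L = 2 ≈ 2.0000.
L − H = 2.0000 − 1.8498 = 0.150 bits.

0.150 bits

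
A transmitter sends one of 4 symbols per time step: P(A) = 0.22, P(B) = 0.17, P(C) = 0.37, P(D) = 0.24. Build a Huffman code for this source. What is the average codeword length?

2 bits/symbol

Repeatedly combine the two least-probable nodes; the expected code length is the sum of the merged weights.
merge 17/100 + 11/50 → 39/100
merge 6/25 + 37/100 → 61/100
merge 39/100 + 61/100 → 1
L = 39/100 + 61/100 + 1 = 2 bits/symbol.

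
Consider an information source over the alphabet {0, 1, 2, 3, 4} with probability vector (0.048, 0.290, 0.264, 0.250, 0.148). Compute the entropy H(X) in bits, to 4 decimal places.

2.1434 bits

H = −Σ pᵢ log₂ pᵢ.
−0.048·log₂(0.048) = 0.2103
−0.290·log₂(0.290) = 0.5179
−0.264·log₂(0.264) = 0.5072
−0.250·log₂(0.250) = 0.5000
−0.148·log₂(0.148) = 0.4079
Sum ≈ 2.1434 → 2.1434 bits.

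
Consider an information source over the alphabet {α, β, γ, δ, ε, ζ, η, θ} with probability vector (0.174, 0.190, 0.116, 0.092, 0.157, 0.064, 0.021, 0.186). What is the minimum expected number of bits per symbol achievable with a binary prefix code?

2.886 bits/symbol

Repeatedly combine the two least-probable nodes; the expected code length is the sum of the merged weights.
merge 21/1000 + 8/125 → 17/200
merge 17/200 + 23/250 → 177/1000
merge 29/250 + 157/1000 → 273/1000
merge 87/500 + 177/1000 → 351/1000
merge 93/500 + 19/100 → 47/125
merge 273/1000 + 351/1000 → 78/125
merge 47/125 + 78/125 → 1
L = 17/200 + 177/1000 + 273/1000 + 351/1000 + 47/125 + 78/125 + 1 = 1443/500 = 2.886 bits/symbol.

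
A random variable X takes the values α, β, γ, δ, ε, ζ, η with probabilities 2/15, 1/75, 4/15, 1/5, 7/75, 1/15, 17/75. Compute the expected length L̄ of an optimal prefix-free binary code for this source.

Repeatedly combine the two least-probable nodes; the expected code length is the sum of the merged weights.
merge 1/75 + 1/15 → 2/25
merge 2/25 + 7/75 → 13/75
merge 2/15 + 13/75 → 23/75
merge 1/5 + 17/75 → 32/75
merge 4/15 + 23/75 → 43/75
merge 32/75 + 43/75 → 1
L = 2/25 + 13/75 + 23/75 + 32/75 + 43/75 + 1 = 64/25 = 2.56 bits/symbol.

2.56 bits/symbol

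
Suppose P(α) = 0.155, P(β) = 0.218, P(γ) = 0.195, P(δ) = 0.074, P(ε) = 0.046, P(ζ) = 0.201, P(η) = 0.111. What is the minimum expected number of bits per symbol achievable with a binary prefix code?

Repeatedly combine the two least-probable nodes; the expected code length is the sum of the merged weights.
merge 23/500 + 37/500 → 3/25
merge 111/1000 + 3/25 → 231/1000
merge 31/200 + 39/200 → 7/20
merge 201/1000 + 109/500 → 419/1000
merge 231/1000 + 7/20 → 581/1000
merge 419/1000 + 581/1000 → 1
L = 3/25 + 231/1000 + 7/20 + 419/1000 + 581/1000 + 1 = 2701/1000 = 2.701 bits/symbol.

2.701 bits/symbol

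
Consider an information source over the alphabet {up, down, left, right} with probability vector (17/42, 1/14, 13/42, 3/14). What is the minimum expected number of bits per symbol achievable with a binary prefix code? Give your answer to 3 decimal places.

Repeatedly combine the two least-probable nodes; the expected code length is the sum of the merged weights.
merge 1/14 + 3/14 → 2/7
merge 2/7 + 13/42 → 25/42
merge 17/42 + 25/42 → 1
L = 2/7 + 25/42 + 1 = 79/42 ≈ 1.881 bits/symbol.

1.881 bits/symbol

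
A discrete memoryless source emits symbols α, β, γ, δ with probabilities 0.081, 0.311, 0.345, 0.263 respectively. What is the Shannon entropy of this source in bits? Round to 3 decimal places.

H = −Σ pᵢ log₂ pᵢ.
−0.081·log₂(0.081) = 0.2937
−0.311·log₂(0.311) = 0.5240
−0.345·log₂(0.345) = 0.5297
−0.263·log₂(0.263) = 0.5068
Sum ≈ 1.8542 → 1.854 bits.

1.854 bits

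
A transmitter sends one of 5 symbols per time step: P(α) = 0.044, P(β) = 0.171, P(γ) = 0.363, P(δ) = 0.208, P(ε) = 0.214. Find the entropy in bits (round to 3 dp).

H = −Σ pᵢ log₂ pᵢ.
−0.044·log₂(0.044) = 0.1983
−0.171·log₂(0.171) = 0.4357
−0.363·log₂(0.363) = 0.5307
−0.208·log₂(0.208) = 0.4712
−0.214·log₂(0.214) = 0.4760
Sum ≈ 2.1119 → 2.112 bits.

2.112 bits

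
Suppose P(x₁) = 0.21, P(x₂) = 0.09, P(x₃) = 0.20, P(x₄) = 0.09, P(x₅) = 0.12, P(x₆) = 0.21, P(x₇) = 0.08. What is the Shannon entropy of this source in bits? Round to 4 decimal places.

2.6939 bits

H = −Σ pᵢ log₂ pᵢ.
−0.21·log₂(0.21) = 0.4728
−0.09·log₂(0.09) = 0.3127
−0.20·log₂(0.20) = 0.4644
−0.09·log₂(0.09) = 0.3127
−0.12·log₂(0.12) = 0.3671
−0.21·log₂(0.21) = 0.4728
−0.08·log₂(0.08) = 0.2915
Sum ≈ 2.6939 → 2.6939 bits.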